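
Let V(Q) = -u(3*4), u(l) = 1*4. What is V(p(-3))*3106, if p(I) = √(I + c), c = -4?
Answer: -12424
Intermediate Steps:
p(I) = √(-4 + I) (p(I) = √(I - 4) = √(-4 + I))
u(l) = 4
V(Q) = -4 (V(Q) = -1*4 = -4)
V(p(-3))*3106 = -4*3106 = -12424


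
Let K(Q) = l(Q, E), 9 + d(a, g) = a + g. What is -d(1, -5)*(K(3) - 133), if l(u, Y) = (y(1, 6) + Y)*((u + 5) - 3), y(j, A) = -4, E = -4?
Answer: -2249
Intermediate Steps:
d(a, g) = -9 + a + g (d(a, g) = -9 + (a + g) = -9 + a + g)
l(u, Y) = (-4 + Y)*(2 + u) (l(u, Y) = (-4 + Y)*((u + 5) - 3) = (-4 + Y)*((5 + u) - 3) = (-4 + Y)*(2 + u))
K(Q) = -16 - 8*Q (K(Q) = -8 - 4*Q + 2*(-4) - 4*Q = -8 - 4*Q - 8 - 4*Q = -16 - 8*Q)
-d(1, -5)*(K(3) - 133) = -(-9 + 1 - 5)*((-16 - 8*3) - 133) = -(-13)*((-16 - 24) - 133) = -(-13)*(-40 - 133) = -(-13)*(-173) = -1*2249 = -2249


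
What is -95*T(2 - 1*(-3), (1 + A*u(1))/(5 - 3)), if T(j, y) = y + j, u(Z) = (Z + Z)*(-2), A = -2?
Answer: -1805/2 ≈ -902.50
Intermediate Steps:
u(Z) = -4*Z (u(Z) = (2*Z)*(-2) = -4*Z)
T(j, y) = j + y
-95*T(2 - 1*(-3), (1 + A*u(1))/(5 - 3)) = -95*((2 - 1*(-3)) + (1 - (-8))/(5 - 3)) = -95*((2 + 3) + (1 - 2*(-4))/2) = -95*(5 + (1 + 8)*(½)) = -95*(5 + 9*(½)) = -95*(5 + 9/2) = -95*19/2 = -1805/2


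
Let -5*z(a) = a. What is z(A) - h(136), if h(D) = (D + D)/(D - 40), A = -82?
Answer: 407/30 ≈ 13.567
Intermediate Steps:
z(a) = -a/5
h(D) = 2*D/(-40 + D) (h(D) = (2*D)/(-40 + D) = 2*D/(-40 + D))
z(A) - h(136) = -⅕*(-82) - 2*136/(-40 + 136) = 82/5 - 2*136/96 = 82/5 - 1*17/6 = 82/5 - 17/6 = 407/30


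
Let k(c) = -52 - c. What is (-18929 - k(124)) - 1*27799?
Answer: -46552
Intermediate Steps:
(-18929 - k(124)) - 1*27799 = (-18929 - (-52 - 1*124)) - 1*27799 = (-18929 - (-52 - 124)) - 27799 = (-18929 - 1*(-176)) - 27799 = (-18929 + 176) - 27799 = -18753 - 27799 = -46552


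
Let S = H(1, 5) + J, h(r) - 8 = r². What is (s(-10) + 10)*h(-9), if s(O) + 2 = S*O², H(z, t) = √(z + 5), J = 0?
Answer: 712 + 8900*√6 ≈ 22512.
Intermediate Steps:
H(z, t) = √(5 + z)
h(r) = 8 + r²
S = √6 (S = √(5 + 1) + 0 = √6 + 0 = √6 ≈ 2.4495)
s(O) = -2 + √6*O²
(s(-10) + 10)*h(-9) = ((-2 + √6*(-10)²) + 10)*(8 + (-9)²) = ((-2 + √6*100) + 10)*(8 + 81) = ((-2 + 100*√6) + 10)*89 = (8 + 100*√6)*89 = 712 + 8900*√6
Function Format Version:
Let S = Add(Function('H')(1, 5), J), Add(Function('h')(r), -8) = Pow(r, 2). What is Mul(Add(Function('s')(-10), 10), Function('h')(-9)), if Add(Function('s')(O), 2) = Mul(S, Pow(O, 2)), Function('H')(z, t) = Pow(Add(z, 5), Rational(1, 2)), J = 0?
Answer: Add(712, Mul(8900, Pow(6, Rational(1, 2)))) ≈ 22512.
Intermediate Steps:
Function('H')(z, t) = Pow(Add(5, z), Rational(1, 2))
Function('h')(r) = Add(8, Pow(r, 2))
S = Pow(6, Rational(1, 2)) (S = Add(Pow(Add(5, 1), Rational(1, 2)), 0) = Add(Pow(6, Rational(1, 2)), 0) = Pow(6, Rational(1, 2)) ≈ 2.4495)
Function('s')(O) = Add(-2, Mul(Pow(6, Rational(1, 2)), Pow(O, 2)))
Mul(Add(Function('s')(-10), 10), Function('h')(-9)) = Mul(Add(Add(-2, Mul(Pow(6, Rational(1, 2)), Pow(-10, 2))), 10), Add(8, Pow(-9, 2))) = Mul(Add(Add(-2, Mul(Pow(6, Rational(1, 2)), 100)), 10), Add(8, 81)) = Mul(Add(Add(-2, Mul(100, Pow(6, Rational(1, 2)))), 10), 89) = Mul(Add(8, Mul(100, Pow(6, Rational(1, 2)))), 89) = Add(712, Mul(8900, Pow(6, Rational(1, 2))))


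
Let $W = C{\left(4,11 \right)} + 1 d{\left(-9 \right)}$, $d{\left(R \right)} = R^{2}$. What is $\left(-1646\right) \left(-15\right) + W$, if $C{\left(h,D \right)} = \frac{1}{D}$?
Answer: $\frac{272482}{11} \approx 24771.0$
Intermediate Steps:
$W = \frac{892}{11}$ ($W = \frac{1}{11} + 1 \left(-9\right)^{2} = \frac{1}{11} + 1 \cdot 81 = \frac{1}{11} + 81 = \frac{892}{11} \approx 81.091$)
$\left(-1646\right) \left(-15\right) + W = \left(-1646\right) \left(-15\right) + \frac{892}{11} = 24690 + \frac{892}{11} = \frac{272482}{11}$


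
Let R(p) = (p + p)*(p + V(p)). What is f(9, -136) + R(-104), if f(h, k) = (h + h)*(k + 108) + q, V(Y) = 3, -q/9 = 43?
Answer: 20117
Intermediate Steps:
q = -387 (q = -9*43 = -387)
R(p) = 2*p*(3 + p) (R(p) = (p + p)*(p + 3) = (2*p)*(3 + p) = 2*p*(3 + p))
f(h, k) = -387 + 2*h*(108 + k) (f(h, k) = (h + h)*(k + 108) - 387 = (2*h)*(108 + k) - 387 = 2*h*(108 + k) - 387 = -387 + 2*h*(108 + k))
f(9, -136) + R(-104) = (-387 + 216*9 + 2*9*(-136)) + 2*(-104)*(3 - 104) = (-387 + 1944 - 2448) + 2*(-104)*(-101) = -891 + 21008 = 20117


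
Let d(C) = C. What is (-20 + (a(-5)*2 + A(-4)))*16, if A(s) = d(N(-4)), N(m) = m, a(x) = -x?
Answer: -224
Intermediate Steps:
A(s) = -4
(-20 + (a(-5)*2 + A(-4)))*16 = (-20 + (-1*(-5)*2 - 4))*16 = (-20 + (5*2 - 4))*16 = (-20 + (10 - 4))*16 = (-20 + 6)*16 = -14*16 = -224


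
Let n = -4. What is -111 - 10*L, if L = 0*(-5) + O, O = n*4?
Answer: 49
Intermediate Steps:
O = -16 (O = -4*4 = -16)
L = -16 (L = 0*(-5) - 16 = 0 - 16 = -16)
-111 - 10*L = -111 - 10*(-16) = -111 + 160 = 49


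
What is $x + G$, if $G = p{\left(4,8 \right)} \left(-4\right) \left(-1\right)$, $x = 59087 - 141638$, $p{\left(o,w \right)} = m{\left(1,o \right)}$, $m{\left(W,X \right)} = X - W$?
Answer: $-82539$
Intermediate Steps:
$p{\left(o,w \right)} = -1 + o$ ($p{\left(o,w \right)} = o - 1 = -1 + o$)
$x = -82551$
$G = 12$ ($G = \left(-1 + 4\right) \left(-4\right) \left(-1\right) = 3 \left(-4\right) \left(-1\right) = \left(-12\right) \left(-1\right) = 12$)
$x + G = -82551 + 12 = -82539$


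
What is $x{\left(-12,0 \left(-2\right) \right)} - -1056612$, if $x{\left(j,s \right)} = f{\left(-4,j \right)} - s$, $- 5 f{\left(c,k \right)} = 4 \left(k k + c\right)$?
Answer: $1056500$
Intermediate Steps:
$f{\left(c,k \right)} = - \frac{4 c}{5} - \frac{4 k^{2}}{5}$ ($f{\left(c,k \right)} = - \frac{4 \left(k k + c\right)}{5} = - \frac{4 \left(k^{2} + c\right)}{5} = - \frac{4 \left(c + k^{2}\right)}{5} = - \frac{4 c + 4 k^{2}}{5} = - \frac{4 c}{5} - \frac{4 k^{2}}{5}$)
$x{\left(j,s \right)} = \frac{16}{5} - s - \frac{4 j^{2}}{5}$ ($x{\left(j,s \right)} = \left(\left(- \frac{4}{5}\right) \left(-4\right) - \frac{4 j^{2}}{5}\right) - s = \left(\frac{16}{5} - \frac{4 j^{2}}{5}\right) - s = \frac{16}{5} - s - \frac{4 j^{2}}{5}$)
$x{\left(-12,0 \left(-2\right) \right)} - -1056612 = \left(\frac{16}{5} - 0 \left(-2\right) - \frac{4 \left(-12\right)^{2}}{5}\right) - -1056612 = \left(\frac{16}{5} - 0 - \frac{576}{5}\right) + 1056612 = \left(\frac{16}{5} + 0 - \frac{576}{5}\right) + 1056612 = -112 + 1056612 = 1056500$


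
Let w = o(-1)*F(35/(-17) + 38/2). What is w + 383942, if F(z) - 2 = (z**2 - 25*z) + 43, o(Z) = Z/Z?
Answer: 110932787/289 ≈ 3.8385e+5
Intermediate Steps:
o(Z) = 1
F(z) = 45 + z**2 - 25*z (F(z) = 2 + ((z**2 - 25*z) + 43) = 2 + (43 + z**2 - 25*z) = 45 + z**2 - 25*z)
w = -26451/289 (w = 1*(45 + (35/(-17) + 38/2)**2 - 25*(35/(-17) + 38/2)) = 1*(45 + (35*(-1/17) + 38*(1/2))**2 - 25*(35*(-1/17) + 38*(1/2))) = 1*(45 + (-35/17 + 19)**2 - 25*(-35/17 + 19)) = 1*(45 + (288/17)**2 - 25*288/17) = 1*(45 + 82944/289 - 7200/17) = 1*(-26451/289) = -26451/289 ≈ -91.526)
w + 383942 = -26451/289 + 383942 = 110932787/289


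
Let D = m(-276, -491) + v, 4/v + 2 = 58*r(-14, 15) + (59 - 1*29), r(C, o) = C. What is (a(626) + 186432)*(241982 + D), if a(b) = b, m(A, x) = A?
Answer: 4430877919375/98 ≈ 4.5213e+10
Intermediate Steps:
v = -1/196 (v = 4/(-2 + (58*(-14) + (59 - 1*29))) = 4/(-2 + (-812 + (59 - 29))) = 4/(-2 + (-812 + 30)) = 4/(-2 - 782) = 4/(-784) = 4*(-1/784) = -1/196 ≈ -0.0051020)
D = -54097/196 (D = -276 - 1/196 = -54097/196 ≈ -276.00)
(a(626) + 186432)*(241982 + D) = (626 + 186432)*(241982 - 54097/196) = 187058*(47374375/196) = 4430877919375/98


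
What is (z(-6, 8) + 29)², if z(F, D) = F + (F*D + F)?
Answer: 961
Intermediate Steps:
z(F, D) = 2*F + D*F (z(F, D) = F + (D*F + F) = F + (F + D*F) = 2*F + D*F)
(z(-6, 8) + 29)² = (-6*(2 + 8) + 29)² = (-6*10 + 29)² = (-60 + 29)² = (-31)² = 961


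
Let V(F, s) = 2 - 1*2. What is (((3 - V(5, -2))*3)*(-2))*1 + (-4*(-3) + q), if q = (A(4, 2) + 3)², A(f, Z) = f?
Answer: 43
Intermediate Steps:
V(F, s) = 0 (V(F, s) = 2 - 2 = 0)
q = 49 (q = (4 + 3)² = 7² = 49)
(((3 - V(5, -2))*3)*(-2))*1 + (-4*(-3) + q) = (((3 - 1*0)*3)*(-2))*1 + (-4*(-3) + 49) = (((3 + 0)*3)*(-2))*1 + (12 + 49) = ((3*3)*(-2))*1 + 61 = (9*(-2))*1 + 61 = -18*1 + 61 = -18 + 61 = 43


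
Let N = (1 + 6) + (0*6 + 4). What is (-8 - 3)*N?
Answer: -121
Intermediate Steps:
N = 11 (N = 7 + (0 + 4) = 7 + 4 = 11)
(-8 - 3)*N = (-8 - 3)*11 = -11*11 = -121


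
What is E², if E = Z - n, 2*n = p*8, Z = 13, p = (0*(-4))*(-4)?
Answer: 169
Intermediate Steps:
p = 0 (p = 0*(-4) = 0)
n = 0 (n = (0*8)/2 = (½)*0 = 0)
E = 13 (E = 13 - 1*0 = 13 + 0 = 13)
E² = 13² = 169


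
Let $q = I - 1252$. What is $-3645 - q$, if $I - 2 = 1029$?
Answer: $-3424$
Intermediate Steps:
$I = 1031$ ($I = 2 + 1029 = 1031$)
$q = -221$ ($q = 1031 - 1252 = -221$)
$-3645 - q = -3645 - -221 = -3645 + 221 = -3424$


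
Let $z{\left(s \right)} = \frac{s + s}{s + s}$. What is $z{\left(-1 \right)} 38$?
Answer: $38$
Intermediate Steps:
$z{\left(s \right)} = 1$ ($z{\left(s \right)} = \frac{2 s}{2 s} = 2 s \frac{1}{2 s} = 1$)
$z{\left(-1 \right)} 38 = 1 \cdot 38 = 38$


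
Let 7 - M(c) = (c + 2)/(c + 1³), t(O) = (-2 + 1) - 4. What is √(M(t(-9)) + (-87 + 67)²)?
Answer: 5*√65/2 ≈ 20.156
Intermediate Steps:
t(O) = -5 (t(O) = -1 - 4 = -5)
M(c) = 7 - (2 + c)/(1 + c) (M(c) = 7 - (c + 2)/(c + 1³) = 7 - (2 + c)/(c + 1) = 7 - (2 + c)/(1 + c))
√(M(t(-9)) + (-87 + 67)²) = √((5 + 6*(-5))/(1 - 5) + (-87 + 67)²) = √((5 - 30)/(-4) + (-20)²) = √(-¼*(-25) + 400) = √(25/4 + 400) = √(1625/4) = 5*√65/2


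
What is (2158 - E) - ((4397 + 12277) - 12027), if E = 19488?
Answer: -21977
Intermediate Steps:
(2158 - E) - ((4397 + 12277) - 12027) = (2158 - 1*19488) - ((4397 + 12277) - 12027) = (2158 - 19488) - (16674 - 12027) = -17330 - 1*4647 = -17330 - 4647 = -21977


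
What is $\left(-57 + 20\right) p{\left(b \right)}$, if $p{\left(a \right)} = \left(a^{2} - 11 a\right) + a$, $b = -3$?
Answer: $-1443$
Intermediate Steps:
$p{\left(a \right)} = a^{2} - 10 a$
$\left(-57 + 20\right) p{\left(b \right)} = \left(-57 + 20\right) \left(- 3 \left(-10 - 3\right)\right) = - 37 \left(\left(-3\right) \left(-13\right)\right) = \left(-37\right) 39 = -1443$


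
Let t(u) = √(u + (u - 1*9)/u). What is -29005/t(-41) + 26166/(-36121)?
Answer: -26166/36121 + 29005*I*√66871/1631 ≈ -0.7244 + 4598.7*I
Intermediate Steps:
t(u) = √(u + (-9 + u)/u) (t(u) = √(u + (u - 9)/u) = √(u + (-9 + u)/u))
-29005/t(-41) + 26166/(-36121) = -29005/√(1 - 41 - 9/(-41)) + 26166/(-36121) = -29005/√(1 - 41 - 9*(-1/41)) + 26166*(-1/36121) = -29005/√(1 - 41 + 9/41) - 26166/36121 = -29005*(-I*√66871/1631) - 26166/36121 = -(-29005)*I*√66871/1631 - 26166/36121 = 29005*I*√66871/1631 - 26166/36121 = -26166/36121 + 29005*I*√66871/1631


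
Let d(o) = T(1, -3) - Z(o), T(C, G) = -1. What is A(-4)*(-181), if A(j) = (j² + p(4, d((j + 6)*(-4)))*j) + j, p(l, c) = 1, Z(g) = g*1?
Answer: -1448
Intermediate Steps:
Z(g) = g
d(o) = -1 - o
A(j) = j² + 2*j (A(j) = (j² + 1*j) + j = (j² + j) + j = (j + j²) + j = j² + 2*j)
A(-4)*(-181) = -4*(2 - 4)*(-181) = -4*(-2)*(-181) = 8*(-181) = -1448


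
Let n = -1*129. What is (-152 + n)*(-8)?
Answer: 2248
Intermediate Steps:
n = -129
(-152 + n)*(-8) = (-152 - 129)*(-8) = -281*(-8) = 2248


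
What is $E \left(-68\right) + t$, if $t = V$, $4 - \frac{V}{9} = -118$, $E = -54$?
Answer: $4770$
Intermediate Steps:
$V = 1098$ ($V = 36 - -1062 = 36 + 1062 = 1098$)
$t = 1098$
$E \left(-68\right) + t = \left(-54\right) \left(-68\right) + 1098 = 3672 + 1098 = 4770$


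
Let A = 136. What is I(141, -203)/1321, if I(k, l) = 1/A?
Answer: 1/179656 ≈ 5.5662e-6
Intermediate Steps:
I(k, l) = 1/136
I(141, -203)/1321 = (1/136)/1321 = (1/136)*(1/1321) = 1/179656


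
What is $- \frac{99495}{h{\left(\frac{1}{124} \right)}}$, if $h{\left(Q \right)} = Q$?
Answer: $-12337380$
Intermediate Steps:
$- \frac{99495}{h{\left(\frac{1}{124} \right)}} = - \frac{99495}{\frac{1}{124}} = - 99495 \frac{1}{\frac{1}{124}} = \left(-99495\right) 124 = -12337380$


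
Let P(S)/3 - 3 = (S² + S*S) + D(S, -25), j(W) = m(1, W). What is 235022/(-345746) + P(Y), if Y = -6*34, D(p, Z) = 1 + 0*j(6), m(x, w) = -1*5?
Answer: 43167653573/172873 ≈ 2.4971e+5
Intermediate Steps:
m(x, w) = -5
j(W) = -5
D(p, Z) = 1 (D(p, Z) = 1 + 0*(-5) = 1 + 0 = 1)
Y = -204
P(S) = 12 + 6*S² (P(S) = 9 + 3*((S² + S*S) + 1) = 9 + 3*((S² + S²) + 1) = 9 + 3*(2*S² + 1) = 9 + 3*(1 + 2*S²) = 9 + (3 + 6*S²) = 12 + 6*S²)
235022/(-345746) + P(Y) = 235022/(-345746) + (12 + 6*(-204)²) = 235022*(-1/345746) + (12 + 6*41616) = -117511/172873 + (12 + 249696) = -117511/172873 + 249708 = 43167653573/172873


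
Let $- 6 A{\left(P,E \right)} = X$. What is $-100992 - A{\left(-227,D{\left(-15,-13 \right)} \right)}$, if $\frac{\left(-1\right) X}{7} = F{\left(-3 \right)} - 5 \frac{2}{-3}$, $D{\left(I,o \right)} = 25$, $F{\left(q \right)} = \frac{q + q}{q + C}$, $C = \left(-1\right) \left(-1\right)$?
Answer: $- \frac{1817989}{18} \approx -1.01 \cdot 10^{5}$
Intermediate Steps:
$C = 1$
$F{\left(q \right)} = \frac{2 q}{1 + q}$ ($F{\left(q \right)} = \frac{q + q}{q + 1} = \frac{2 q}{1 + q}$)
$X = - \frac{133}{3}$ ($X = - 7 \left(2 \left(-3\right) \frac{1}{1 - 3} - 5 \frac{2}{-3}\right) = - 7 \left(2 \left(-3\right) \frac{1}{-2} - 5 \cdot 2 \left(- \frac{1}{3}\right)\right) = - 7 \left(2 \left(-3\right) \left(- \frac{1}{2}\right) - - \frac{10}{3}\right) = - 7 \left(3 + \frac{10}{3}\right) = \left(-7\right) \frac{19}{3} = - \frac{133}{3} \approx -44.333$)
$A{\left(P,E \right)} = \frac{133}{18}$ ($A{\left(P,E \right)} = \left(- \frac{1}{6}\right) \left(- \frac{133}{3}\right) = \frac{133}{18}$)
$-100992 - A{\left(-227,D{\left(-15,-13 \right)} \right)} = -100992 - \frac{133}{18} = - \frac{1817989}{18}$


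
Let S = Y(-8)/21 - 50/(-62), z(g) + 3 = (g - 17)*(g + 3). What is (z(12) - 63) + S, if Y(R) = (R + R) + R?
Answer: -30670/217 ≈ -141.34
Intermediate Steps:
z(g) = -3 + (-17 + g)*(3 + g) (z(g) = -3 + (g - 17)*(g + 3) = -3 + (-17 + g)*(3 + g))
Y(R) = 3*R (Y(R) = 2*R + R = 3*R)
S = -73/217 (S = (3*(-8))/21 - 50/(-62) = -24*1/21 - 50*(-1/62) = -8/7 + 25/31 = -73/217 ≈ -0.33641)
(z(12) - 63) + S = ((-54 + 12**2 - 14*12) - 63) - 73/217 = ((-54 + 144 - 168) - 63) - 73/217 = (-78 - 63) - 73/217 = -141 - 73/217 = -30670/217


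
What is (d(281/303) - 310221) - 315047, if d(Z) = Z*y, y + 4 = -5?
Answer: -63152911/101 ≈ -6.2528e+5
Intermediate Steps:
y = -9 (y = -4 - 5 = -9)
d(Z) = -9*Z (d(Z) = Z*(-9) = -9*Z)
(d(281/303) - 310221) - 315047 = (-2529/303 - 310221) - 315047 = (-9*281/303 - 310221) - 315047 = (-843/101 - 310221) - 315047 = -31333164/101 - 315047 = -63152911/101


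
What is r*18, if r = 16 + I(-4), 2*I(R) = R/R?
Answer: 297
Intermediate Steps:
I(R) = ½ (I(R) = (R/R)/2 = (½)*1 = ½)
r = 33/2 (r = 16 + ½ = 33/2 ≈ 16.500)
r*18 = (33/2)*18 = 297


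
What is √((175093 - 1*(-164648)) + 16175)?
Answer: 2*√88979 ≈ 596.59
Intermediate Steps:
√((175093 - 1*(-164648)) + 16175) = √((175093 + 164648) + 16175) = √(339741 + 16175) = √355916 = 2*√88979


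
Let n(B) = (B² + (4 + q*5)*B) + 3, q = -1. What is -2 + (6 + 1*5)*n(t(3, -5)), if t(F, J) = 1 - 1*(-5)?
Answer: 361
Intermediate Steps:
t(F, J) = 6 (t(F, J) = 1 + 5 = 6)
n(B) = 3 + B² - B (n(B) = (B² + (4 - 1*5)*B) + 3 = (B² + (4 - 5)*B) + 3 = (B² - B) + 3 = 3 + B² - B)
-2 + (6 + 1*5)*n(t(3, -5)) = -2 + (6 + 1*5)*(3 + 6² - 1*6) = -2 + (6 + 5)*(3 + 36 - 6) = -2 + 11*33 = -2 + 363 = 361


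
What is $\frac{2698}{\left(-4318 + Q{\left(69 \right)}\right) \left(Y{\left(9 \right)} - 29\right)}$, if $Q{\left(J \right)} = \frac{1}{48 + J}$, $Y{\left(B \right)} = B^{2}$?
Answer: $- \frac{12141}{1010410} \approx -0.012016$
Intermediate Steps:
$\frac{2698}{\left(-4318 + Q{\left(69 \right)}\right) \left(Y{\left(9 \right)} - 29\right)} = \frac{2698}{\left(-4318 + \frac{1}{48 + 69}\right) \left(9^{2} - 29\right)} = \frac{2698}{\left(-4318 + \frac{1}{117}\right) \left(81 - 29\right)} = \frac{2698}{\left(-4318 + \frac{1}{117}\right) 52} = \frac{2698}{\left(- \frac{505205}{117}\right) 52} = \frac{2698}{- \frac{2020820}{9}} = 2698 \left(- \frac{9}{2020820}\right) = - \frac{12141}{1010410}$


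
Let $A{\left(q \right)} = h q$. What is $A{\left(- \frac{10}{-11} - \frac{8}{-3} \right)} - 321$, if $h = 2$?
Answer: $- \frac{10357}{33} \approx -313.85$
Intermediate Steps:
$A{\left(q \right)} = 2 q$
$A{\left(- \frac{10}{-11} - \frac{8}{-3} \right)} - 321 = 2 \left(- \frac{10}{-11} - \frac{8}{-3}\right) - 321 = 2 \left(\left(-10\right) \left(- \frac{1}{11}\right) - - \frac{8}{3}\right) - 321 = 2 \left(\frac{10}{11} + \frac{8}{3}\right) - 321 = 2 \cdot \frac{118}{33} - 321 = \frac{236}{33} - 321 = - \frac{10357}{33}$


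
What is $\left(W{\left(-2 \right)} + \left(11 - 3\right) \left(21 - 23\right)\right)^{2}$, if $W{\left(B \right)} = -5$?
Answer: $441$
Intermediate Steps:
$\left(W{\left(-2 \right)} + \left(11 - 3\right) \left(21 - 23\right)\right)^{2} = \left(-5 + \left(11 - 3\right) \left(21 - 23\right)\right)^{2} = \left(-5 + 8 \left(-2\right)\right)^{2} = \left(-5 - 16\right)^{2} = \left(-21\right)^{2} = 441$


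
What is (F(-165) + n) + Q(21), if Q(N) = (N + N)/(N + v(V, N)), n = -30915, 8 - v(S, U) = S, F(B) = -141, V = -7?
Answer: -186329/6 ≈ -31055.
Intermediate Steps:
v(S, U) = 8 - S
Q(N) = 2*N/(15 + N) (Q(N) = (N + N)/(N + (8 - 1*(-7))) = (2*N)/(N + (8 + 7)) = (2*N)/(N + 15) = (2*N)/(15 + N) = 2*N/(15 + N))
(F(-165) + n) + Q(21) = (-141 - 30915) + 2*21/(15 + 21) = -31056 + 2*21/36 = -31056 + 2*21*(1/36) = -31056 + 7/6 = -186329/6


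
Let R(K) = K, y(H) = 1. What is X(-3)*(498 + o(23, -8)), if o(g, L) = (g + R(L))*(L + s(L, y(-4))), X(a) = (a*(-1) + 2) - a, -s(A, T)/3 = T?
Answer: 2664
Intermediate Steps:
s(A, T) = -3*T
X(a) = 2 - 2*a (X(a) = (-a + 2) - a = (2 - a) - a = 2 - 2*a)
o(g, L) = (-3 + L)*(L + g) (o(g, L) = (g + L)*(L - 3*1) = (L + g)*(L - 3) = (L + g)*(-3 + L) = (-3 + L)*(L + g))
X(-3)*(498 + o(23, -8)) = (2 - 2*(-3))*(498 + ((-8)**2 - 3*(-8) - 3*23 - 8*23)) = (2 + 6)*(498 + (64 + 24 - 69 - 184)) = 8*(498 - 165) = 8*333 = 2664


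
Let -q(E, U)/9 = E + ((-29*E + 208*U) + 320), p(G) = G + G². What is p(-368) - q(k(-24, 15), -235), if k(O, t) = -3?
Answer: -301228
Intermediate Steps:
q(E, U) = -2880 - 1872*U + 252*E (q(E, U) = -9*(E + ((-29*E + 208*U) + 320)) = -9*(E + (320 - 29*E + 208*U)) = -9*(320 - 28*E + 208*U) = -2880 - 1872*U + 252*E)
p(-368) - q(k(-24, 15), -235) = -368*(1 - 368) - (-2880 - 1872*(-235) + 252*(-3)) = -368*(-367) - (-2880 + 439920 - 756) = 135056 - 1*436284 = 135056 - 436284 = -301228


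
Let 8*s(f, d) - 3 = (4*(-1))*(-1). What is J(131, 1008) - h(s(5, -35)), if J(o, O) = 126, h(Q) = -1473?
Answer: 1599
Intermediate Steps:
s(f, d) = 7/8 (s(f, d) = 3/8 + ((4*(-1))*(-1))/8 = 3/8 + (-4*(-1))/8 = 3/8 + (⅛)*4 = 3/8 + ½ = 7/8)
J(131, 1008) - h(s(5, -35)) = 126 - 1*(-1473) = 126 + 1473 = 1599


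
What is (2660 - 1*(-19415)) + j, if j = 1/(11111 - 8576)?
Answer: 55960126/2535 ≈ 22075.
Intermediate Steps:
j = 1/2535 ≈ 0.00039448
(2660 - 1*(-19415)) + j = (2660 - 1*(-19415)) + 1/2535 = (2660 + 19415) + 1/2535 = 22075 + 1/2535 = 55960126/2535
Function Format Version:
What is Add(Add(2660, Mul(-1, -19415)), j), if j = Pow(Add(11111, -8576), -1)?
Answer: Rational(55960126, 2535) ≈ 22075.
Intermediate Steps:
j = Rational(1, 2535) (j = Pow(2535, -1) = Rational(1, 2535) ≈ 0.00039448)
Add(Add(2660, Mul(-1, -19415)), j) = Add(Add(2660, Mul(-1, -19415)), Rational(1, 2535)) = Add(Add(2660, 19415), Rational(1, 2535)) = Add(22075, Rational(1, 2535)) = Rational(55960126, 2535)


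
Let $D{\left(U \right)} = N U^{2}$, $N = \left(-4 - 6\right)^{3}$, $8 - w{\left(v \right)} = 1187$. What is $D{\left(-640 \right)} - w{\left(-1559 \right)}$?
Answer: $-409598821$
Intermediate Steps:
$w{\left(v \right)} = -1179$ ($w{\left(v \right)} = 8 - 1187 = -1179$)
$N = -1000$ ($N = \left(-4 - 6\right)^{3} = \left(-10\right)^{3} = -1000$)
$D{\left(U \right)} = - 1000 U^{2}$
$D{\left(-640 \right)} - w{\left(-1559 \right)} = - 1000 \left(-640\right)^{2} - -1179 = \left(-1000\right) 409600 + 1179 = -409600000 + 1179 = -409598821$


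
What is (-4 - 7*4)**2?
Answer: 1024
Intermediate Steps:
(-4 - 7*4)**2 = (-4 - 28)**2 = (-32)**2 = 1024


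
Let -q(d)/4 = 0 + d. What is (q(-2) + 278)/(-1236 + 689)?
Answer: -286/547 ≈ -0.52285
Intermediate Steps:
q(d) = -4*d (q(d) = -4*(0 + d) = -4*d)
(q(-2) + 278)/(-1236 + 689) = (-4*(-2) + 278)/(-1236 + 689) = (8 + 278)/(-547) = -1/547*286 = -286/547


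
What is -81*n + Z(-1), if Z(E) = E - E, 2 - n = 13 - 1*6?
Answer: 405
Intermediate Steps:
n = -5 (n = 2 - (13 - 1*6) = 2 - (13 - 6) = 2 - 1*7 = 2 - 7 = -5)
Z(E) = 0
-81*n + Z(-1) = -81*(-5) + 0 = 405 + 0 = 405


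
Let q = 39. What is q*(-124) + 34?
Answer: -4802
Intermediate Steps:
q*(-124) + 34 = 39*(-124) + 34 = -4836 + 34 = -4802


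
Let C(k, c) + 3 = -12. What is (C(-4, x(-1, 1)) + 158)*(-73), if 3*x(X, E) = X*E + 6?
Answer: -10439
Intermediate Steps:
x(X, E) = 2 + E*X/3 (x(X, E) = (X*E + 6)/3 = (E*X + 6)/3 = (6 + E*X)/3 = 2 + E*X/3)
C(k, c) = -15 (C(k, c) = -3 - 12 = -15)
(C(-4, x(-1, 1)) + 158)*(-73) = (-15 + 158)*(-73) = 143*(-73) = -10439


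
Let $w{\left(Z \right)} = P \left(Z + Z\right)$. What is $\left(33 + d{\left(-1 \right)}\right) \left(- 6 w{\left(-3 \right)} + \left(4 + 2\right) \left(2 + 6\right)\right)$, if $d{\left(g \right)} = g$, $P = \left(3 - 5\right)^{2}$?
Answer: $6144$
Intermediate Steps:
$P = 4$ ($P = \left(-2\right)^{2} = 4$)
$w{\left(Z \right)} = 8 Z$ ($w{\left(Z \right)} = 4 \left(Z + Z\right) = 4 \cdot 2 Z = 8 Z$)
$\left(33 + d{\left(-1 \right)}\right) \left(- 6 w{\left(-3 \right)} + \left(4 + 2\right) \left(2 + 6\right)\right) = \left(33 - 1\right) \left(- 6 \cdot 8 \left(-3\right) + \left(4 + 2\right) \left(2 + 6\right)\right) = 32 \left(\left(-6\right) \left(-24\right) + 6 \cdot 8\right) = 32 \left(144 + 48\right) = 32 \cdot 192 = 6144$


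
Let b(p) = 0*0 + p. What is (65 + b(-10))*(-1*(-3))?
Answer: 165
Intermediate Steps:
b(p) = p (b(p) = 0 + p = p)
(65 + b(-10))*(-1*(-3)) = (65 - 10)*(-1*(-3)) = 55*3 = 165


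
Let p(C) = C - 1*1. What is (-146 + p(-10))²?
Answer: 24649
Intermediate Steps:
p(C) = -1 + C (p(C) = C - 1 = -1 + C)
(-146 + p(-10))² = (-146 + (-1 - 10))² = (-146 - 11)² = (-157)² = 24649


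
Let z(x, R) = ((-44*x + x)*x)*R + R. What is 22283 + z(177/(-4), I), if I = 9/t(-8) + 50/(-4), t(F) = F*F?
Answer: 1088398413/1024 ≈ 1.0629e+6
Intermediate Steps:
t(F) = F²
I = -791/64 (I = 9/((-8)²) + 50/(-4) = 9/64 + 50*(-¼) = 9*(1/64) - 25/2 = 9/64 - 25/2 = -791/64 ≈ -12.359)
z(x, R) = R - 43*R*x² (z(x, R) = ((-43*x)*x)*R + R = (-43*x²)*R + R = -43*R*x² + R = R - 43*R*x²)
22283 + z(177/(-4), I) = 22283 - 791*(1 - 43*(177/(-4))²)/64 = 22283 - 791*(1 - 43*(177*(-¼))²)/64 = 22283 - 791*(1 - 43*(-177/4)²)/64 = 22283 - 791*(1 - 43*31329/16)/64 = 22283 - 791*(1 - 1347147/16)/64 = 22283 - 791/64*(-1347131/16) = 22283 + 1065580621/1024 = 1088398413/1024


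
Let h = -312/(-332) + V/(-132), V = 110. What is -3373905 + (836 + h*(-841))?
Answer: -1679832935/498 ≈ -3.3732e+6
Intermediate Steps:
h = 53/498 (h = -312/(-332) + 110/(-132) = -312*(-1/332) + 110*(-1/132) = 78/83 - ⅚ = 53/498 ≈ 0.10643)
-3373905 + (836 + h*(-841)) = -3373905 + (836 + (53/498)*(-841)) = -3373905 + (836 - 44573/498) = -3373905 + 371755/498 = -1679832935/498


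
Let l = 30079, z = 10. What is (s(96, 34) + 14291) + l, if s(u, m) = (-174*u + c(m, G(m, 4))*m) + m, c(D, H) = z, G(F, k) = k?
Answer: 28040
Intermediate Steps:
c(D, H) = 10
s(u, m) = -174*u + 11*m (s(u, m) = (-174*u + 10*m) + m = -174*u + 11*m)
(s(96, 34) + 14291) + l = ((-174*96 + 11*34) + 14291) + 30079 = ((-16704 + 374) + 14291) + 30079 = (-16330 + 14291) + 30079 = -2039 + 30079 = 28040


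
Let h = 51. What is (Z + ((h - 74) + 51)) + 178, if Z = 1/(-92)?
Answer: 18951/92 ≈ 205.99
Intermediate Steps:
Z = -1/92 ≈ -0.010870
(Z + ((h - 74) + 51)) + 178 = (-1/92 + ((51 - 74) + 51)) + 178 = (-1/92 + (-23 + 51)) + 178 = (-1/92 + 28) + 178 = 2575/92 + 178 = 18951/92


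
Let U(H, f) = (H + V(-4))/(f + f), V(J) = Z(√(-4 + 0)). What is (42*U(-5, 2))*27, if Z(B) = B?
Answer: -2835/2 + 567*I ≈ -1417.5 + 567.0*I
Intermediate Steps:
V(J) = 2*I (V(J) = √(-4 + 0) = √(-4) = 2*I)
U(H, f) = (H + 2*I)/(2*f) (U(H, f) = (H + 2*I)/(f + f) = (H + 2*I)/((2*f)) = (H + 2*I)*(1/(2*f)) = (H + 2*I)/(2*f))
(42*U(-5, 2))*27 = (42*((I + (½)*(-5))/2))*27 = (42*((I - 5/2)/2))*27 = (42*((-5/2 + I)/2))*27 = (42*(-5/4 + I/2))*27 = (-105/2 + 21*I)*27 = -2835/2 + 567*I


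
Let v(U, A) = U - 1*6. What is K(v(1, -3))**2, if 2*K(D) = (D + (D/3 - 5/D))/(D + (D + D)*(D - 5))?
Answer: 289/324900 ≈ 0.00088950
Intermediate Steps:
v(U, A) = -6 + U (v(U, A) = U - 6 = -6 + U)
K(D) = (-5/D + 4*D/3)/(2*(D + 2*D*(-5 + D))) (K(D) = ((D + (D/3 - 5/D))/(D + (D + D)*(D - 5)))/2 = ((D + (D*(1/3) - 5/D))/(D + (2*D)*(-5 + D)))/2 = ((D + (D/3 - 5/D))/(D + 2*D*(-5 + D)))/2 = ((D + (-5/D + D/3))/(D + 2*D*(-5 + D)))/2 = ((-5/D + 4*D/3)/(D + 2*D*(-5 + D)))/2 = (-5/D + 4*D/3)/(2*(D + 2*D*(-5 + D))))
K(v(1, -3))**2 = ((-15 + 4*(-6 + 1)**2)/(6*(-6 + 1)**2*(-9 + 2*(-6 + 1))))**2 = ((1/6)*(-15 + 4*(-5)**2)/((-5)**2*(-9 + 2*(-5))))**2 = ((1/6)*(1/25)*(-15 + 4*25)/(-9 - 10))**2 = ((1/6)*(1/25)*(-15 + 100)/(-19))**2 = ((1/6)*(1/25)*(-1/19)*85)**2 = (-17/570)**2 = 289/324900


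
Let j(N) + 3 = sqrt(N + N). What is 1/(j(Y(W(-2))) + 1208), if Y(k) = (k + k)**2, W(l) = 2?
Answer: 1205/1451993 - 4*sqrt(2)/1451993 ≈ 0.00082600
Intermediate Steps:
Y(k) = 4*k**2 (Y(k) = (2*k)**2 = 4*k**2)
j(N) = -3 + sqrt(2)*sqrt(N) (j(N) = -3 + sqrt(N + N) = -3 + sqrt(2*N) = -3 + sqrt(2)*sqrt(N))
1/(j(Y(W(-2))) + 1208) = 1/((-3 + sqrt(2)*sqrt(4*2**2)) + 1208) = 1/((-3 + sqrt(2)*sqrt(4*4)) + 1208) = 1/((-3 + sqrt(2)*sqrt(16)) + 1208) = 1/((-3 + sqrt(2)*4) + 1208) = 1/((-3 + 4*sqrt(2)) + 1208) = 1/(1205 + 4*sqrt(2))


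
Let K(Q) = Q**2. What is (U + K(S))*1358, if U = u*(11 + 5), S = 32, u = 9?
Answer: 1586144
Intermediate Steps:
U = 144 (U = 9*(11 + 5) = 9*16 = 144)
(U + K(S))*1358 = (144 + 32**2)*1358 = (144 + 1024)*1358 = 1168*1358 = 1586144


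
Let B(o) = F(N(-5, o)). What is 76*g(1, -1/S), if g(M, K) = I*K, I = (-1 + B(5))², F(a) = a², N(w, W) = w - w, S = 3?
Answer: -76/3 ≈ -25.333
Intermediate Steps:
N(w, W) = 0
B(o) = 0 (B(o) = 0² = 0)
I = 1 (I = (-1 + 0)² = (-1)² = 1)
g(M, K) = K (g(M, K) = 1*K = K)
76*g(1, -1/S) = 76*(-1/3) = 76*(-1*⅓) = 76*(-⅓) = -76/3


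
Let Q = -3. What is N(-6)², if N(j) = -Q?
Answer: 9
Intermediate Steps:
N(j) = 3 (N(j) = -1*(-3) = 3)
N(-6)² = 3² = 9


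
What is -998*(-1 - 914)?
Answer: 913170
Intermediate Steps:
-998*(-1 - 914) = -998*(-915) = 913170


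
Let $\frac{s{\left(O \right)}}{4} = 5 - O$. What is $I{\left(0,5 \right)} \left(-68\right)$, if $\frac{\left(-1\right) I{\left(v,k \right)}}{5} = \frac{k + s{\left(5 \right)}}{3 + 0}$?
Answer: $\frac{1700}{3} \approx 566.67$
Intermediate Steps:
$s{\left(O \right)} = 20 - 4 O$ ($s{\left(O \right)} = 4 \left(5 - O\right) = 20 - 4 O$)
$I{\left(v,k \right)} = - \frac{5 k}{3}$ ($I{\left(v,k \right)} = - 5 \frac{k + \left(20 - 20\right)}{3 + 0} = - 5 \frac{k + \left(20 - 20\right)}{3} = - 5 \left(k + 0\right) \frac{1}{3} = - 5 k \frac{1}{3} = - 5 \frac{k}{3} = - \frac{5 k}{3}$)
$I{\left(0,5 \right)} \left(-68\right) = \left(- \frac{5}{3}\right) 5 \left(-68\right) = \left(- \frac{25}{3}\right) \left(-68\right) = \frac{1700}{3}$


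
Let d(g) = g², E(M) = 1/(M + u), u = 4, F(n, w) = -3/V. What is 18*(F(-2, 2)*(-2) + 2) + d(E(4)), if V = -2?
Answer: -1151/64 ≈ -17.984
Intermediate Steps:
F(n, w) = 3/2 (F(n, w) = -3/(-2) = -3*(-½) = 3/2)
E(M) = 1/(4 + M) (E(M) = 1/(M + 4) = 1/(4 + M))
18*(F(-2, 2)*(-2) + 2) + d(E(4)) = 18*((3/2)*(-2) + 2) + (1/(4 + 4))² = 18*(-3 + 2) + (1/8)² = 18*(-1) + (⅛)² = -18 + 1/64 = -1151/64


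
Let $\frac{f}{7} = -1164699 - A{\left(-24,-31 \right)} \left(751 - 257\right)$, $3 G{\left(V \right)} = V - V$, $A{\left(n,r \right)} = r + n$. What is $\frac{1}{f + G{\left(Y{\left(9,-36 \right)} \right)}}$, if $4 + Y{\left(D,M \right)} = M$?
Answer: $- \frac{1}{7962703} \approx -1.2559 \cdot 10^{-7}$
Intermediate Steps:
$A{\left(n,r \right)} = n + r$
$Y{\left(D,M \right)} = -4 + M$
$G{\left(V \right)} = 0$ ($G{\left(V \right)} = \frac{V - V}{3} = \frac{1}{3} \cdot 0 = 0$)
$f = -7962703$ ($f = 7 \left(-1164699 - \left(-24 - 31\right) \left(751 - 257\right)\right) = 7 \left(-1164699 - \left(-55\right) 494\right) = 7 \left(-1164699 - -27170\right) = 7 \left(-1164699 + 27170\right) = 7 \left(-1137529\right) = -7962703$)
$\frac{1}{f + G{\left(Y{\left(9,-36 \right)} \right)}} = \frac{1}{-7962703 + 0} = \frac{1}{-7962703} = - \frac{1}{7962703}$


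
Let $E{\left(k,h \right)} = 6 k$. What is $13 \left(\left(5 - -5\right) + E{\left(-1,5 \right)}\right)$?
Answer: $52$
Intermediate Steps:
$13 \left(\left(5 - -5\right) + E{\left(-1,5 \right)}\right) = 13 \left(\left(5 - -5\right) + 6 \left(-1\right)\right) = 13 \left(\left(5 + 5\right) - 6\right) = 13 \left(10 - 6\right) = 13 \cdot 4 = 52$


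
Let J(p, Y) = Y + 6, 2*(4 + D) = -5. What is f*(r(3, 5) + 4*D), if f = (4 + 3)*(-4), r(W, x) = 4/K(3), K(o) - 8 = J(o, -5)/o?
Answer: 17864/25 ≈ 714.56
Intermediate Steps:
D = -13/2 (D = -4 + (½)*(-5) = -4 - 5/2 = -13/2 ≈ -6.5000)
J(p, Y) = 6 + Y
K(o) = 8 + 1/o (K(o) = 8 + (6 - 5)/o = 8 + 1/o)
r(W, x) = 12/25 (r(W, x) = 4/(8 + 1/3) = 4/(8 + ⅓) = 4/(25/3) = 4*(3/25) = 12/25)
f = -28 (f = 7*(-4) = -28)
f*(r(3, 5) + 4*D) = -28*(12/25 + 4*(-13/2)) = -28*(12/25 - 26) = -28*(-638/25) = 17864/25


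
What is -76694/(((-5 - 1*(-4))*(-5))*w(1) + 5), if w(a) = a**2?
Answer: -38347/5 ≈ -7669.4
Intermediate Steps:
-76694/(((-5 - 1*(-4))*(-5))*w(1) + 5) = -76694/(((-5 - 1*(-4))*(-5))*1**2 + 5) = -76694/(((-5 + 4)*(-5))*1 + 5) = -76694/(-1*(-5)*1 + 5) = -76694/(5*1 + 5) = -76694/(5 + 5) = -76694/10 = -76694*1/10 = -38347/5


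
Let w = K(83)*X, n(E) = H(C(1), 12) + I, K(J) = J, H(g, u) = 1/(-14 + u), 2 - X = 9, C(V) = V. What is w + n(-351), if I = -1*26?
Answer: -1215/2 ≈ -607.50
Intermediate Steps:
X = -7 (X = 2 - 1*9 = 2 - 9 = -7)
I = -26
n(E) = -53/2 (n(E) = 1/(-14 + 12) - 26 = 1/(-2) - 26 = -½ - 26 = -53/2)
w = -581 (w = 83*(-7) = -581)
w + n(-351) = -581 - 53/2 = -1215/2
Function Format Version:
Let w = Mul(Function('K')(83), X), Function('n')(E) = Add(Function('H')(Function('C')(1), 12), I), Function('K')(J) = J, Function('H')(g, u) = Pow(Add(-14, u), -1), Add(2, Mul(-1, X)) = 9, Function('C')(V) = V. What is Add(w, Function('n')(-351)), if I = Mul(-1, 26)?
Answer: Rational(-1215, 2) ≈ -607.50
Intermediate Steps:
X = -7 (X = Add(2, Mul(-1, 9)) = Add(2, -9) = -7)
I = -26
Function('n')(E) = Rational(-53, 2) (Function('n')(E) = Add(Pow(Add(-14, 12), -1), -26) = Add(Pow(-2, -1), -26) = Add(Rational(-1, 2), -26) = Rational(-53, 2))
w = -581 (w = Mul(83, -7) = -581)
Add(w, Function('n')(-351)) = Add(-581, Rational(-53, 2)) = Rational(-1215, 2)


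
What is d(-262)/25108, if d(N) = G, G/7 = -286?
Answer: -1001/12554 ≈ -0.079736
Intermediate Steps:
G = -2002 (G = 7*(-286) = -2002)
d(N) = -2002
d(-262)/25108 = -2002/25108 = -2002*1/25108 = -1001/12554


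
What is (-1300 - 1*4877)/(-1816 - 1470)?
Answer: 6177/3286 ≈ 1.8798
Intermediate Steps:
(-1300 - 1*4877)/(-1816 - 1470) = (-1300 - 4877)/(-3286) = -6177*(-1/3286) = 6177/3286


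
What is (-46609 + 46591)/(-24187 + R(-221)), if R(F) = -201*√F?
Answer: 3249/4432385 - 27*I*√221/4432385 ≈ 0.00073301 - 9.0557e-5*I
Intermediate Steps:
(-46609 + 46591)/(-24187 + R(-221)) = (-46609 + 46591)/(-24187 - 201*I*√221) = -18/(-24187 - 201*I*√221)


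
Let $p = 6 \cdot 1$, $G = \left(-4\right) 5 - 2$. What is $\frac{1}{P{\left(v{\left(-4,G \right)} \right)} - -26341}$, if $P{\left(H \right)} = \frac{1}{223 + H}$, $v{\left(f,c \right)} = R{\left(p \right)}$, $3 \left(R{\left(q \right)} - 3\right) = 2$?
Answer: $\frac{680}{17911883} \approx 3.7964 \cdot 10^{-5}$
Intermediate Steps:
$G = -22$ ($G = -20 - 2 = -22$)
$p = 6$
$R{\left(q \right)} = \frac{11}{3}$ ($R{\left(q \right)} = 3 + \frac{1}{3} \cdot 2 = 3 + \frac{2}{3} = \frac{11}{3}$)
$v{\left(f,c \right)} = \frac{11}{3}$
$\frac{1}{P{\left(v{\left(-4,G \right)} \right)} - -26341} = \frac{1}{\frac{1}{223 + \frac{11}{3}} - -26341} = \frac{1}{\frac{1}{\frac{680}{3}} + 26341} = \frac{1}{\frac{3}{680} + 26341} = \frac{1}{\frac{17911883}{680}} = \frac{680}{17911883}$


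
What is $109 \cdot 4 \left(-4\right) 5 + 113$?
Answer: $-8607$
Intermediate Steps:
$109 \cdot 4 \left(-4\right) 5 + 113 = 109 \left(\left(-16\right) 5\right) + 113 = 109 \left(-80\right) + 113 = -8720 + 113 = -8607$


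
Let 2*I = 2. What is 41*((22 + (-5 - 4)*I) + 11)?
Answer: 984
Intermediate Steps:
I = 1 (I = (½)*2 = 1)
41*((22 + (-5 - 4)*I) + 11) = 41*((22 + (-5 - 4)*1) + 11) = 41*((22 - 9*1) + 11) = 41*((22 - 9) + 11) = 41*(13 + 11) = 41*24 = 984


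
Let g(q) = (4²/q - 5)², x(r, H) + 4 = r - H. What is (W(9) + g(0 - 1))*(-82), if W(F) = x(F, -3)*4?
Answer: -38786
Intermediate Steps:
x(r, H) = -4 + r - H (x(r, H) = -4 + (r - H) = -4 + r - H)
g(q) = (-5 + 16/q)² (g(q) = (16/q - 5)² = (-5 + 16/q)²)
W(F) = -4 + 4*F (W(F) = (-4 + F - 1*(-3))*4 = (-4 + F + 3)*4 = (-1 + F)*4 = -4 + 4*F)
(W(9) + g(0 - 1))*(-82) = ((-4 + 4*9) + (-16 + 5*(0 - 1))²/(0 - 1)²)*(-82) = ((-4 + 36) + (-16 + 5*(-1))²/(-1)²)*(-82) = (32 + 1*(-16 - 5)²)*(-82) = (32 + 1*(-21)²)*(-82) = (32 + 1*441)*(-82) = (32 + 441)*(-82) = 473*(-82) = -38786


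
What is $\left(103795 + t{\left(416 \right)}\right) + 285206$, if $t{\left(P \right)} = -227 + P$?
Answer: $389190$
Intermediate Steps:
$\left(103795 + t{\left(416 \right)}\right) + 285206 = \left(103795 + \left(-227 + 416\right)\right) + 285206 = \left(103795 + 189\right) + 285206 = 103984 + 285206 = 389190$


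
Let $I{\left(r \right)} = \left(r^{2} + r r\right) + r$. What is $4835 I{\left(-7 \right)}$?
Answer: $439985$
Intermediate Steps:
$I{\left(r \right)} = r + 2 r^{2}$ ($I{\left(r \right)} = \left(r^{2} + r^{2}\right) + r = 2 r^{2} + r = r + 2 r^{2}$)
$4835 I{\left(-7 \right)} = 4835 \left(- 7 \left(1 + 2 \left(-7\right)\right)\right) = 4835 \left(- 7 \left(1 - 14\right)\right) = 4835 \left(\left(-7\right) \left(-13\right)\right) = 4835 \cdot 91 = 439985$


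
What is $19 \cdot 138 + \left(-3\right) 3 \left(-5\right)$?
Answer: $2667$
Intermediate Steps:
$19 \cdot 138 + \left(-3\right) 3 \left(-5\right) = 2622 - -45 = 2622 + 45 = 2667$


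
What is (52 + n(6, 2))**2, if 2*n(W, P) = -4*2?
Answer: 2304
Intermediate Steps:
n(W, P) = -4 (n(W, P) = (-4*2)/2 = (1/2)*(-8) = -4)
(52 + n(6, 2))**2 = (52 - 4)**2 = 48**2 = 2304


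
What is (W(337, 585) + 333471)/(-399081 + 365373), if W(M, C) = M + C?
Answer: -334393/33708 ≈ -9.9203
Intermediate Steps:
W(M, C) = C + M
(W(337, 585) + 333471)/(-399081 + 365373) = ((585 + 337) + 333471)/(-399081 + 365373) = (922 + 333471)/(-33708) = 334393*(-1/33708) = -334393/33708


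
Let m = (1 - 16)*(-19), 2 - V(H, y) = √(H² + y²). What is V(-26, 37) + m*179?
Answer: 51017 - √2045 ≈ 50972.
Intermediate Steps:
V(H, y) = 2 - √(H² + y²)
m = 285 (m = -15*(-19) = 285)
V(-26, 37) + m*179 = (2 - √((-26)² + 37²)) + 285*179 = (2 - √(676 + 1369)) + 51015 = (2 - √2045) + 51015 = 51017 - √2045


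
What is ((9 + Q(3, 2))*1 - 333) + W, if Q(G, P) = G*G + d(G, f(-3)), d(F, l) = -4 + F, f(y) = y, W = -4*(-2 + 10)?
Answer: -348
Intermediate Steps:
W = -32 (W = -4*8 = -32)
Q(G, P) = -4 + G + G² (Q(G, P) = G*G + (-4 + G) = G² + (-4 + G) = -4 + G + G²)
((9 + Q(3, 2))*1 - 333) + W = ((9 + (-4 + 3 + 3²))*1 - 333) - 32 = ((9 + (-4 + 3 + 9))*1 - 333) - 32 = ((9 + 8)*1 - 333) - 32 = (17*1 - 333) - 32 = (17 - 333) - 32 = -316 - 32 = -348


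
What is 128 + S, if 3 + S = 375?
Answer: 500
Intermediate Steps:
S = 372 (S = -3 + 375 = 372)
128 + S = 128 + 372 = 500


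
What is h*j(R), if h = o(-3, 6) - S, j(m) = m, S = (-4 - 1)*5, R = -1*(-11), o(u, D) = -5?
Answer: 220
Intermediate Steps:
R = 11
S = -25 (S = -5*5 = -25)
h = 20 (h = -5 - 1*(-25) = -5 + 25 = 20)
h*j(R) = 20*11 = 220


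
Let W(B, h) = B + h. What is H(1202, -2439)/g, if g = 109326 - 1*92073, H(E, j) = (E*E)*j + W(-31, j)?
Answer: -3523879426/17253 ≈ -2.0425e+5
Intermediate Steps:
H(E, j) = -31 + j + j*E² (H(E, j) = (E*E)*j + (-31 + j) = E²*j + (-31 + j) = j*E² + (-31 + j) = -31 + j + j*E²)
g = 17253 (g = 109326 - 92073 = 17253)
H(1202, -2439)/g = (-31 - 2439 - 2439*1202²)/17253 = (-31 - 2439 - 2439*1444804)*(1/17253) = (-31 - 2439 - 3523876956)*(1/17253) = -3523879426*1/17253 = -3523879426/17253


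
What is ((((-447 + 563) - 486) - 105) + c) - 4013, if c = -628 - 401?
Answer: -5517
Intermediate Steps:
c = -1029
((((-447 + 563) - 486) - 105) + c) - 4013 = ((((-447 + 563) - 486) - 105) - 1029) - 4013 = (((116 - 486) - 105) - 1029) - 4013 = ((-370 - 105) - 1029) - 4013 = (-475 - 1029) - 4013 = -1504 - 4013 = -5517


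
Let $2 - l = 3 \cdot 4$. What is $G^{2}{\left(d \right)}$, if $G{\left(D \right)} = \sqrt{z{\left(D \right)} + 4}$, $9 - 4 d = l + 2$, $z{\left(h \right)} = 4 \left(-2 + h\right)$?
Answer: $13$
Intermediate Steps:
$l = -10$ ($l = 2 - 3 \cdot 4 = 2 - 12 = -10$)
$z{\left(h \right)} = -8 + 4 h$
$d = \frac{17}{4}$ ($d = \frac{9}{4} - \frac{-10 + 2}{4} = \frac{9}{4} - -2 = \frac{9}{4} + 2 = \frac{17}{4} \approx 4.25$)
$G{\left(D \right)} = \sqrt{-4 + 4 D}$ ($G{\left(D \right)} = \sqrt{\left(-8 + 4 D\right) + 4} = \sqrt{-4 + 4 D}$)
$G^{2}{\left(d \right)} = \left(2 \sqrt{-1 + \frac{17}{4}}\right)^{2} = \left(2 \sqrt{\frac{13}{4}}\right)^{2} = \left(2 \frac{\sqrt{13}}{2}\right)^{2} = \left(\sqrt{13}\right)^{2} = 13$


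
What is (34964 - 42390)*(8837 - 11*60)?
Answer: -60722402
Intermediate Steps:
(34964 - 42390)*(8837 - 11*60) = -7426*(8837 - 660) = -7426*8177 = -60722402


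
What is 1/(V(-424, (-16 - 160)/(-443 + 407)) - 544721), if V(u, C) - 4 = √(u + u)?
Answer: -544717/296716610937 - 4*I*√53/296716610937 ≈ -1.8358e-6 - 9.8142e-11*I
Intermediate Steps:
V(u, C) = 4 + √2*√u (V(u, C) = 4 + √(u + u) = 4 + √(2*u) = 4 + √2*√u)
1/(V(-424, (-16 - 160)/(-443 + 407)) - 544721) = 1/((4 + √2*√(-424)) - 544721) = 1/((4 + √2*(2*I*√106)) - 544721) = 1/((4 + 4*I*√53) - 544721) = 1/(-544717 + 4*I*√53)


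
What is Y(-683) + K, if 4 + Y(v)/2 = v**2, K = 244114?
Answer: 1177084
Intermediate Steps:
Y(v) = -8 + 2*v**2
Y(-683) + K = (-8 + 2*(-683)**2) + 244114 = (-8 + 2*466489) + 244114 = (-8 + 932978) + 244114 = 932970 + 244114 = 1177084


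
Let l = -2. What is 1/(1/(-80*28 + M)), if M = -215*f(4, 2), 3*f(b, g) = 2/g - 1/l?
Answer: -4695/2 ≈ -2347.5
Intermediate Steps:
f(b, g) = 1/6 + 2/(3*g) (f(b, g) = (2/g - 1/(-2))/3 = (2/g - 1*(-1/2))/3 = (2/g + 1/2)/3 = (1/2 + 2/g)/3 = 1/6 + 2/(3*g))
M = -215/2 (M = -215*(4 + 2)/(6*2) = -215*6/(6*2) = -215*1/2 = -215/2 ≈ -107.50)
1/(1/(-80*28 + M)) = 1/(1/(-80*28 - 215/2)) = 1/(1/(-2240 - 215/2)) = 1/(1/(-4695/2)) = 1/(-2/4695) = -4695/2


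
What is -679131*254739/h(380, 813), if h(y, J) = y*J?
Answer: -57667050603/102980 ≈ -5.5998e+5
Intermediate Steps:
h(y, J) = J*y
-679131*254739/h(380, 813) = -679131/((813*380)/254739) = -679131/(308940*(1/254739)) = -679131/102980/84913 = -679131*84913/102980 = -57667050603/102980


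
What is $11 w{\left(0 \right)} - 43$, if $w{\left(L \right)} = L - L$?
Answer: $-43$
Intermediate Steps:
$w{\left(L \right)} = 0$
$11 w{\left(0 \right)} - 43 = 11 \cdot 0 - 43 = 0 - 43 = -43$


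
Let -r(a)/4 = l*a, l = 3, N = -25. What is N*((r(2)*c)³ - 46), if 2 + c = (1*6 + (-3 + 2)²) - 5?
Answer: 1150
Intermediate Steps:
r(a) = -12*a
c = 0 (c = -2 + ((1*6 + (-3 + 2)²) - 5) = -2 + ((6 + (-1)²) - 5) = -2 + ((6 + 1) - 5) = -2 + (7 - 5) = -2 + 2 = 0)
N*((r(2)*c)³ - 46) = -25*((-12*2*0)³ - 46) = -25*((-24*0)³ - 46) = -25*(0³ - 46) = -25*(0 - 46) = -25*(-46) = 1150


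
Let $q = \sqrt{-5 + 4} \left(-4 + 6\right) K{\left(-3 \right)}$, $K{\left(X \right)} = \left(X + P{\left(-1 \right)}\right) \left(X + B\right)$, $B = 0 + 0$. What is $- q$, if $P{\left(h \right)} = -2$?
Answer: $- 30 i \approx - 30.0 i$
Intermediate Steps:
$B = 0$
$K{\left(X \right)} = X \left(-2 + X\right)$ ($K{\left(X \right)} = \left(X - 2\right) \left(X + 0\right) = \left(-2 + X\right) X = X \left(-2 + X\right)$)
$q = 30 i$ ($q = \sqrt{-5 + 4} \left(-4 + 6\right) \left(- 3 \left(-2 - 3\right)\right) = \sqrt{-1} \cdot 2 \left(\left(-3\right) \left(-5\right)\right) = i 2 \cdot 15 = 2 i 15 = 30 i \approx 30.0 i$)
$- q = - 30 i$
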